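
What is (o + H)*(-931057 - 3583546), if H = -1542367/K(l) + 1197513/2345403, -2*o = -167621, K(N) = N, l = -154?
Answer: -25499488953488300477/60198677 ≈ -4.2359e+11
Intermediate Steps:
o = 167621/2 (o = -½*(-167621) = 167621/2 ≈ 83811.)
H = 1205885535301/120397354 (H = -1542367/(-154) + 1197513/2345403 = -1542367*(-1/154) + 1197513*(1/2345403) = 1542367/154 + 399171/781801 = 1205885535301/120397354 ≈ 10016.)
(o + H)*(-931057 - 3583546) = (167621/2 + 1205885535301/120397354)*(-931057 - 3583546) = (5648223986359/60198677)*(-4514603) = -25499488953488300477/60198677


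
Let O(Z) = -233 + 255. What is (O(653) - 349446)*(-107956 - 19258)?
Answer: 44451624736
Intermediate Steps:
O(Z) = 22
(O(653) - 349446)*(-107956 - 19258) = (22 - 349446)*(-107956 - 19258) = -349424*(-127214) = 44451624736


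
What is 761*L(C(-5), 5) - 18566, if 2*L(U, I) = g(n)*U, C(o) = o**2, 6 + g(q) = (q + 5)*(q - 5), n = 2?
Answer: -550807/2 ≈ -2.7540e+5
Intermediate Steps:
g(q) = -6 + (-5 + q)*(5 + q) (g(q) = -6 + (q + 5)*(q - 5) = -6 + (5 + q)*(-5 + q) = -6 + (-5 + q)*(5 + q))
L(U, I) = -27*U/2 (L(U, I) = ((-31 + 2**2)*U)/2 = ((-31 + 4)*U)/2 = (-27*U)/2 = -27*U/2)
761*L(C(-5), 5) - 18566 = 761*(-27/2*(-5)**2) - 18566 = 761*(-27/2*25) - 18566 = 761*(-675/2) - 18566 = -513675/2 - 18566 = -550807/2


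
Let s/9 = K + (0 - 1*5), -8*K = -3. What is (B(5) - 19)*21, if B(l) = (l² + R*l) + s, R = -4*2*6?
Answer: -46305/8 ≈ -5788.1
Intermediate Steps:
K = 3/8 (K = -⅛*(-3) = 3/8 ≈ 0.37500)
R = -48 (R = -8*6 = -48)
s = -333/8 (s = 9*(3/8 + (0 - 1*5)) = 9*(3/8 + (0 - 5)) = 9*(3/8 - 5) = 9*(-37/8) = -333/8 ≈ -41.625)
B(l) = -333/8 + l² - 48*l (B(l) = (l² - 48*l) - 333/8 = -333/8 + l² - 48*l)
(B(5) - 19)*21 = ((-333/8 + 5² - 48*5) - 19)*21 = ((-333/8 + 25 - 240) - 19)*21 = (-2053/8 - 19)*21 = -2205/8*21 = -46305/8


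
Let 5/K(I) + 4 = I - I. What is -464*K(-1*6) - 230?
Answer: 350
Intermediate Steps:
K(I) = -5/4 (K(I) = 5/(-4 + (I - I)) = 5/(-4 + 0) = 5/(-4) = 5*(-¼) = -5/4)
-464*K(-1*6) - 230 = -464*(-5/4) - 230 = 580 - 230 = 350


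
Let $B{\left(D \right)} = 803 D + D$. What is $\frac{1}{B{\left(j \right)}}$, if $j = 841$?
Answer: $\frac{1}{676164} \approx 1.4789 \cdot 10^{-6}$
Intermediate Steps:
$B{\left(D \right)} = 804 D$
$\frac{1}{B{\left(j \right)}} = \frac{1}{804 \cdot 841} = \frac{1}{676164}$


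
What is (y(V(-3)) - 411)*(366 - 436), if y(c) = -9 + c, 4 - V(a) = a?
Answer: 28910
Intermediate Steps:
V(a) = 4 - a
(y(V(-3)) - 411)*(366 - 436) = ((-9 + (4 - 1*(-3))) - 411)*(366 - 436) = ((-9 + (4 + 3)) - 411)*(-70) = ((-9 + 7) - 411)*(-70) = (-2 - 411)*(-70) = -413*(-70) = 28910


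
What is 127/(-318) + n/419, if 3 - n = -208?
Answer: 13885/133242 ≈ 0.10421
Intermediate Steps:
n = 211 (n = 3 - 1*(-208) = 3 + 208 = 211)
127/(-318) + n/419 = 127/(-318) + 211/419 = 127*(-1/318) + 211*(1/419) = -127/318 + 211/419 = 13885/133242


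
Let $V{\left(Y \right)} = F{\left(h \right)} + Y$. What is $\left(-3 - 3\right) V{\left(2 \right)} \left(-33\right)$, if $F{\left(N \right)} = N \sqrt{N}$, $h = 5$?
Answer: $396 + 990 \sqrt{5} \approx 2609.7$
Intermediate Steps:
$F{\left(N \right)} = N^{\frac{3}{2}}$
$V{\left(Y \right)} = Y + 5 \sqrt{5}$ ($V{\left(Y \right)} = 5^{\frac{3}{2}} + Y = 5 \sqrt{5} + Y = Y + 5 \sqrt{5}$)
$\left(-3 - 3\right) V{\left(2 \right)} \left(-33\right) = \left(-3 - 3\right) \left(2 + 5 \sqrt{5}\right) \left(-33\right) = - 6 \left(2 + 5 \sqrt{5}\right) \left(-33\right) = \left(-12 - 30 \sqrt{5}\right) \left(-33\right) = 396 + 990 \sqrt{5}$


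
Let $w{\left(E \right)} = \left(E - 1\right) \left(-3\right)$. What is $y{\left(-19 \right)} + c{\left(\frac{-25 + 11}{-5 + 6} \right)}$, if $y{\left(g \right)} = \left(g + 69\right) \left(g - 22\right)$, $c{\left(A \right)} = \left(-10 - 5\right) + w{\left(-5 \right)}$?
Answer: $-2047$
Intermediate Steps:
$w{\left(E \right)} = 3 - 3 E$ ($w{\left(E \right)} = \left(-1 + E\right) \left(-3\right) = 3 - 3 E$)
$c{\left(A \right)} = 3$ ($c{\left(A \right)} = \left(-10 - 5\right) + \left(3 - -15\right) = -15 + \left(3 + 15\right) = -15 + 18 = 3$)
$y{\left(g \right)} = \left(-22 + g\right) \left(69 + g\right)$ ($y{\left(g \right)} = \left(69 + g\right) \left(-22 + g\right) = \left(-22 + g\right) \left(69 + g\right)$)
$y{\left(-19 \right)} + c{\left(\frac{-25 + 11}{-5 + 6} \right)} = \left(-1518 + \left(-19\right)^{2} + 47 \left(-19\right)\right) + 3 = \left(-1518 + 361 - 893\right) + 3 = -2050 + 3 = -2047$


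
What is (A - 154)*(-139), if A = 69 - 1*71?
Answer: 21684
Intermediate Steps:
A = -2 (A = 69 - 71 = -2)
(A - 154)*(-139) = (-2 - 154)*(-139) = -156*(-139) = 21684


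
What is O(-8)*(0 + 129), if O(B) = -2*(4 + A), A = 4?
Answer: -2064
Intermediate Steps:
O(B) = -16 (O(B) = -2*(4 + 4) = -2*8 = -16)
O(-8)*(0 + 129) = -16*(0 + 129) = -16*129 = -2064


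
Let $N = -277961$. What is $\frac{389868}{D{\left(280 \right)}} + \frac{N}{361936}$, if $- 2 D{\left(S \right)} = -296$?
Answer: $\frac{35266531555}{13391632} \approx 2633.5$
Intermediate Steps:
$D{\left(S \right)} = 148$ ($D{\left(S \right)} = \left(- \frac{1}{2}\right) \left(-296\right) = 148$)
$\frac{389868}{D{\left(280 \right)}} + \frac{N}{361936} = \frac{389868}{148} - \frac{277961}{361936} = 389868 \cdot \frac{1}{148} - \frac{277961}{361936} = \frac{97467}{37} - \frac{277961}{361936} = \frac{35266531555}{13391632}$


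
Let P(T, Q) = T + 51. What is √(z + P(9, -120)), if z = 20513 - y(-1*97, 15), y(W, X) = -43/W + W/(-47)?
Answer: √427547018243/4559 ≈ 143.42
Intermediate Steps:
P(T, Q) = 51 + T
y(W, X) = -43/W - W/47 (y(W, X) = -43/W + W*(-1/47) = -43/W - W/47)
z = 93507337/4559 (z = 20513 - (-43/((-1*97)) - (-1)*97/47) = 20513 - (-43/(-97) - 1/47*(-97)) = 20513 - (-43*(-1/97) + 97/47) = 20513 - (43/97 + 97/47) = 20513 - 1*11430/4559 = 20513 - 11430/4559 = 93507337/4559 ≈ 20511.)
√(z + P(9, -120)) = √(93507337/4559 + (51 + 9)) = √(93507337/4559 + 60) = √(93780877/4559) = √427547018243/4559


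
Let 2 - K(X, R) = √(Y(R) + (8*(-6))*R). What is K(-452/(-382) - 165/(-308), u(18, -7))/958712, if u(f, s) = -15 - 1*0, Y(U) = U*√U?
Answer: 1/479356 - √(720 - 15*I*√15)/958712 ≈ -2.5925e-5 + 1.1282e-6*I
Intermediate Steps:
Y(U) = U^(3/2)
u(f, s) = -15 (u(f, s) = -15 + 0 = -15)
K(X, R) = 2 - √(R^(3/2) - 48*R) (K(X, R) = 2 - √(R^(3/2) + (8*(-6))*R) = 2 - √(R^(3/2) - 48*R))
K(-452/(-382) - 165/(-308), u(18, -7))/958712 = (2 - √((-15)^(3/2) - 48*(-15)))/958712 = (2 - √(-15*I*√15 + 720))*(1/958712) = (2 - √(720 - 15*I*√15))*(1/958712) = 1/479356 - √(720 - 15*I*√15)/958712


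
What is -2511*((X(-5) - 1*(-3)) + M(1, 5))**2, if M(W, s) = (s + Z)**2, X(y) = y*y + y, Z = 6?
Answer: -52068096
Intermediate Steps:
X(y) = y + y**2 (X(y) = y**2 + y = y + y**2)
M(W, s) = (6 + s)**2 (M(W, s) = (s + 6)**2 = (6 + s)**2)
-2511*((X(-5) - 1*(-3)) + M(1, 5))**2 = -2511*((-5*(1 - 5) - 1*(-3)) + (6 + 5)**2)**2 = -2511*((-5*(-4) + 3) + 11**2)**2 = -2511*((20 + 3) + 121)**2 = -2511*(23 + 121)**2 = -2511*144**2 = -2511*20736 = -52068096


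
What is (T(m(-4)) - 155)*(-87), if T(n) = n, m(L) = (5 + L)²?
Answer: 13398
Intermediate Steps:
(T(m(-4)) - 155)*(-87) = ((5 - 4)² - 155)*(-87) = (1² - 155)*(-87) = (1 - 155)*(-87) = -154*(-87) = 13398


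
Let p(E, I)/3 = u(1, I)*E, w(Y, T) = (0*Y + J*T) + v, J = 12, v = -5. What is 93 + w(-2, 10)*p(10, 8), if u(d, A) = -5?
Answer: -17157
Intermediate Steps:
w(Y, T) = -5 + 12*T (w(Y, T) = (0*Y + 12*T) - 5 = (0 + 12*T) - 5 = 12*T - 5 = -5 + 12*T)
p(E, I) = -15*E (p(E, I) = 3*(-5*E) = -15*E)
93 + w(-2, 10)*p(10, 8) = 93 + (-5 + 12*10)*(-15*10) = 93 + (-5 + 120)*(-150) = 93 + 115*(-150) = 93 - 17250 = -17157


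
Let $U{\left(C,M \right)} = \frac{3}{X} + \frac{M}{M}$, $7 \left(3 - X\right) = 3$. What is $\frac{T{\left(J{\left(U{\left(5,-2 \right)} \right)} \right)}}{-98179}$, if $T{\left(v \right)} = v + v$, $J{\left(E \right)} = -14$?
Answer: $\frac{28}{98179} \approx 0.00028519$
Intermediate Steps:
$X = \frac{18}{7}$ ($X = 3 - \frac{3}{7} = \frac{18}{7} \approx 2.5714$)
$U{\left(C,M \right)} = \frac{13}{6}$ ($U{\left(C,M \right)} = \frac{3}{\frac{18}{7}} + \frac{M}{M} = 3 \cdot \frac{7}{18} + 1 = \frac{7}{6} + 1 = \frac{13}{6}$)
$T{\left(v \right)} = 2 v$
$\frac{T{\left(J{\left(U{\left(5,-2 \right)} \right)} \right)}}{-98179} = \frac{2 \left(-14\right)}{-98179} = \left(-28\right) \left(- \frac{1}{98179}\right) = \frac{28}{98179}$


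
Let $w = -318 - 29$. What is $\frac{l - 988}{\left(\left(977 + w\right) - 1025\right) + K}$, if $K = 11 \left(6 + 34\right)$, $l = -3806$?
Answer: $- \frac{1598}{15} \approx -106.53$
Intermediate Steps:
$w = -347$ ($w = -318 - 29 = -347$)
$K = 440$ ($K = 11 \cdot 40 = 440$)
$\frac{l - 988}{\left(\left(977 + w\right) - 1025\right) + K} = \frac{-3806 - 988}{\left(\left(977 - 347\right) - 1025\right) + 440} = - \frac{4794}{\left(630 - 1025\right) + 440} = - \frac{4794}{-395 + 440} = - \frac{4794}{45} = \left(-4794\right) \frac{1}{45} = - \frac{1598}{15}$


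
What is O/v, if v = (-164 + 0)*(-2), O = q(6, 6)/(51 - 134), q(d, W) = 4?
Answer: -1/6806 ≈ -0.00014693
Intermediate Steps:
O = -4/83 (O = 4/(51 - 134) = 4/(-83) = -1/83*4 = -4/83 ≈ -0.048193)
v = 328 (v = -164*(-2) = 328)
O/v = -4/83/328 = -4/83*1/328 = -1/6806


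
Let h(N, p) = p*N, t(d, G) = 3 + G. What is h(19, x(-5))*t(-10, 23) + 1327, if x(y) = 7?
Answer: 4785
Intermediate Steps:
h(N, p) = N*p
h(19, x(-5))*t(-10, 23) + 1327 = (19*7)*(3 + 23) + 1327 = 133*26 + 1327 = 3458 + 1327 = 4785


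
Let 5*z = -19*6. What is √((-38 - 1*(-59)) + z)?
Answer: 3*I*√5/5 ≈ 1.3416*I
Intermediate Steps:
z = -114/5 (z = (-19*6)/5 = (⅕)*(-114) = -114/5 ≈ -22.800)
√((-38 - 1*(-59)) + z) = √((-38 - 1*(-59)) - 114/5) = √((-38 + 59) - 114/5) = √(21 - 114/5) = √(-9/5) = 3*I*√5/5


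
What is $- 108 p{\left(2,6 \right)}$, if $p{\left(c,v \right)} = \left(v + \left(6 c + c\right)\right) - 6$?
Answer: $-1512$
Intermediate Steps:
$p{\left(c,v \right)} = -6 + v + 7 c$ ($p{\left(c,v \right)} = \left(v + 7 c\right) - 6 = -6 + v + 7 c$)
$- 108 p{\left(2,6 \right)} = - 108 \left(-6 + 6 + 7 \cdot 2\right) = - 108 \left(-6 + 6 + 14\right) = \left(-108\right) 14 = -1512$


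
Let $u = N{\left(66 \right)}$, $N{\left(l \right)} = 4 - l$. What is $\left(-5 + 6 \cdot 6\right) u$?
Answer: $-1922$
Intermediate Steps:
$u = -62$ ($u = 4 - 66 = -62$)
$\left(-5 + 6 \cdot 6\right) u = \left(-5 + 6 \cdot 6\right) \left(-62\right) = \left(-5 + 36\right) \left(-62\right) = 31 \left(-62\right) = -1922$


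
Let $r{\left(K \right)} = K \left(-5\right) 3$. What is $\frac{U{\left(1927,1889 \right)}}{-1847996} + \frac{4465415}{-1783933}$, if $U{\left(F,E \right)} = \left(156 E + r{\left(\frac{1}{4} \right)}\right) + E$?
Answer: $- \frac{35124514920801}{13186804193072} \approx -2.6636$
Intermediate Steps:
$r{\left(K \right)} = - 15 K$ ($r{\left(K \right)} = - 5 K 3 = - 15 K$)
$U{\left(F,E \right)} = - \frac{15}{4} + 157 E$ ($U{\left(F,E \right)} = \left(156 E - \frac{15}{4}\right) + E = \left(- \frac{15}{4} + 156 E\right) + E = - \frac{15}{4} + 157 E$)
$\frac{U{\left(1927,1889 \right)}}{-1847996} + \frac{4465415}{-1783933} = \frac{- \frac{15}{4} + 157 \cdot 1889}{-1847996} + \frac{4465415}{-1783933} = \left(- \frac{15}{4} + 296573\right) \left(- \frac{1}{1847996}\right) + 4465415 \left(- \frac{1}{1783933}\right) = \frac{1186277}{4} \left(- \frac{1}{1847996}\right) - \frac{4465415}{1783933} = - \frac{1186277}{7391984} - \frac{4465415}{1783933} = - \frac{35124514920801}{13186804193072}$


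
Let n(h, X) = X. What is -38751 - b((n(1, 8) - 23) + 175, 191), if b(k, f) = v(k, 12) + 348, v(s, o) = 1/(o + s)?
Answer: -6725029/172 ≈ -39099.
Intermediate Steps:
b(k, f) = 348 + 1/(12 + k) (b(k, f) = 1/(12 + k) + 348 = 348 + 1/(12 + k))
-38751 - b((n(1, 8) - 23) + 175, 191) = -38751 - (4177 + 348*((8 - 23) + 175))/(12 + ((8 - 23) + 175)) = -38751 - (4177 + 348*(-15 + 175))/(12 + (-15 + 175)) = -38751 - (4177 + 348*160)/(12 + 160) = -38751 - (4177 + 55680)/172 = -38751 - 59857/172 = -6725029/172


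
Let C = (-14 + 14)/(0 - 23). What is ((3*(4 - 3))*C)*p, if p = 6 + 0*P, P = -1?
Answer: 0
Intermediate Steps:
C = 0 (C = 0/(-23) = 0*(-1/23) = 0)
p = 6 (p = 6 + 0*(-1) = 6 + 0 = 6)
((3*(4 - 3))*C)*p = ((3*(4 - 3))*0)*6 = ((3*1)*0)*6 = (3*0)*6 = 0*6 = 0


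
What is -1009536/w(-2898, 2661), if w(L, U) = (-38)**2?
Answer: -252384/361 ≈ -699.13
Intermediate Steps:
w(L, U) = 1444
-1009536/w(-2898, 2661) = -1009536/1444 = -1009536*1/1444 = -252384/361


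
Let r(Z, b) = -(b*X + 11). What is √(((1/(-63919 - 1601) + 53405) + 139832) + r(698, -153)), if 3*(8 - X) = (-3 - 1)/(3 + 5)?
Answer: √5797625815345/5460 ≈ 440.99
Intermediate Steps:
X = 49/6 (X = 8 - (-3 - 1)/(3*(3 + 5)) = 8 - (-4)/(3*8) = 8 - ⅓*(-½) = 8 + ⅙ = 49/6 ≈ 8.1667)
r(Z, b) = -11 - 49*b/6 (r(Z, b) = -(b*(49/6) + 11) = -(49*b/6 + 11) = -(11 + 49*b/6) = -11 - 49*b/6)
√(((1/(-63919 - 1601) + 53405) + 139832) + r(698, -153)) = √(((1/(-63919 - 1601) + 53405) + 139832) + (-11 - 49/6*(-153))) = √(((1/(-65520) + 53405) + 139832) + (-11 + 2499/2)) = √(((-1/65520 + 53405) + 139832) + 2477/2) = √((3499095599/65520 + 139832) + 2477/2) = √(12660888239/65520 + 2477/2) = √(12742034759/65520) = √5797625815345/5460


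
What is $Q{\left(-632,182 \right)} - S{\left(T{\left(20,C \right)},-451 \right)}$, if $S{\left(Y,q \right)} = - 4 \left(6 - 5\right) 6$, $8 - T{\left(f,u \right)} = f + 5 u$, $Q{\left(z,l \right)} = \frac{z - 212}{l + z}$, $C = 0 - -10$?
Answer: $\frac{5822}{225} \approx 25.876$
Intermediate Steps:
$C = 10$ ($C = 0 + 10 = 10$)
$Q{\left(z,l \right)} = \frac{-212 + z}{l + z}$
$T{\left(f,u \right)} = 8 - f - 5 u$ ($T{\left(f,u \right)} = 8 - \left(f + 5 u\right) = 8 - f - 5 u$)
$S{\left(Y,q \right)} = -24$ ($S{\left(Y,q \right)} = - 4 \left(6 - 5\right) 6 = \left(-4\right) 1 \cdot 6 = \left(-4\right) 6 = -24$)
$Q{\left(-632,182 \right)} - S{\left(T{\left(20,C \right)},-451 \right)} = \frac{-212 - 632}{182 - 632} - -24 = \frac{1}{-450} \left(-844\right) + 24 = \left(- \frac{1}{450}\right) \left(-844\right) + 24 = \frac{422}{225} + 24 = \frac{5822}{225}$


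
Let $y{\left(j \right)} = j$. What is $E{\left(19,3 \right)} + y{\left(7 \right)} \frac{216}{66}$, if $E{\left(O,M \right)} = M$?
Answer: $\frac{285}{11} \approx 25.909$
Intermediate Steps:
$E{\left(19,3 \right)} + y{\left(7 \right)} \frac{216}{66} = 3 + 7 \cdot \frac{216}{66} = 3 + 7 \cdot 216 \cdot \frac{1}{66} = 3 + 7 \cdot \frac{36}{11} = 3 + \frac{252}{11} = \frac{285}{11}$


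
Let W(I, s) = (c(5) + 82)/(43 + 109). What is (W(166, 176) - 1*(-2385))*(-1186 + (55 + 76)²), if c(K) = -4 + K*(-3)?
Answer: 5792263425/152 ≈ 3.8107e+7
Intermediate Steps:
c(K) = -4 - 3*K
W(I, s) = 63/152 (W(I, s) = ((-4 - 3*5) + 82)/(43 + 109) = ((-4 - 15) + 82)/152 = (-19 + 82)*(1/152) = 63*(1/152) = 63/152)
(W(166, 176) - 1*(-2385))*(-1186 + (55 + 76)²) = (63/152 - 1*(-2385))*(-1186 + (55 + 76)²) = (63/152 + 2385)*(-1186 + 131²) = 362583*(-1186 + 17161)/152 = (362583/152)*15975 = 5792263425/152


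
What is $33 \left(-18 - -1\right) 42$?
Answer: $-23562$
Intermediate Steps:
$33 \left(-18 - -1\right) 42 = 33 \left(-18 + 1\right) 42 = 33 \left(-17\right) 42 = \left(-561\right) 42 = -23562$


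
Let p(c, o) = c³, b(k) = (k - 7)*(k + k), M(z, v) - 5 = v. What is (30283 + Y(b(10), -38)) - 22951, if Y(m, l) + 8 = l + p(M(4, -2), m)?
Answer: 7313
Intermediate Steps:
M(z, v) = 5 + v
b(k) = 2*k*(-7 + k) (b(k) = (-7 + k)*(2*k) = 2*k*(-7 + k))
Y(m, l) = 19 + l (Y(m, l) = -8 + (l + (5 - 2)³) = -8 + (l + 3³) = -8 + (l + 27) = -8 + (27 + l) = 19 + l)
(30283 + Y(b(10), -38)) - 22951 = (30283 + (19 - 38)) - 22951 = (30283 - 19) - 22951 = 30264 - 22951 = 7313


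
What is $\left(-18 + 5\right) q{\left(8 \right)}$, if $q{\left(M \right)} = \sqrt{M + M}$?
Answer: $-52$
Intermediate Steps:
$q{\left(M \right)} = \sqrt{2} \sqrt{M}$ ($q{\left(M \right)} = \sqrt{2 M} = \sqrt{2} \sqrt{M}$)
$\left(-18 + 5\right) q{\left(8 \right)} = \left(-18 + 5\right) \sqrt{2} \sqrt{8} = - 13 \sqrt{2} \cdot 2 \sqrt{2} = \left(-13\right) 4 = -52$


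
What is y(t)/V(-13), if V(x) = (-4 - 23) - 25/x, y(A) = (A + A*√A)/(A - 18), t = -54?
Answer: -39/1304 - 117*I*√6/1304 ≈ -0.029908 - 0.21978*I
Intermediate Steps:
y(A) = (A + A^(3/2))/(-18 + A)
V(x) = -27 - 25/x
y(t)/V(-13) = ((-54 + (-54)^(3/2))/(-18 - 54))/(-27 - 25/(-13)) = ((-54 - 162*I*√6)/(-72))/(-27 - 25*(-1/13)) = (-(-54 - 162*I*√6)/72)/(-27 + 25/13) = (¾ + 9*I*√6/4)/(-326/13) = (¾ + 9*I*√6/4)*(-13/326) = -39/1304 - 117*I*√6/1304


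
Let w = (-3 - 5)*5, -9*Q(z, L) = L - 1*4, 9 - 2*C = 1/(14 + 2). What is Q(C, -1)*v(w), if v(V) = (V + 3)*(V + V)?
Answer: 14800/9 ≈ 1644.4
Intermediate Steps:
C = 143/32 (C = 9/2 - 1/(2*(14 + 2)) = 9/2 - ½/16 = 9/2 - ½*1/16 = 9/2 - 1/32 = 143/32 ≈ 4.4688)
Q(z, L) = 4/9 - L/9 (Q(z, L) = -(L - 1*4)/9 = -(L - 4)/9 = -(-4 + L)/9 = 4/9 - L/9)
w = -40 (w = -8*5 = -40)
v(V) = 2*V*(3 + V) (v(V) = (3 + V)*(2*V) = 2*V*(3 + V))
Q(C, -1)*v(w) = (4/9 - ⅑*(-1))*(2*(-40)*(3 - 40)) = (4/9 + ⅑)*(2*(-40)*(-37)) = (5/9)*2960 = 14800/9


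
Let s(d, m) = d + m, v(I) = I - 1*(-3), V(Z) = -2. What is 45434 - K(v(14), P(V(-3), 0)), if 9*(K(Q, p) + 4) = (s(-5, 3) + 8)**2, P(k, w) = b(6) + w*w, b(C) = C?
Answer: 45434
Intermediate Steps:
v(I) = 3 + I (v(I) = I + 3 = 3 + I)
P(k, w) = 6 + w**2 (P(k, w) = 6 + w*w = 6 + w**2)
K(Q, p) = 0 (K(Q, p) = -4 + ((-5 + 3) + 8)**2/9 = -4 + (-2 + 8)**2/9 = -4 + (1/9)*6**2 = -4 + (1/9)*36 = -4 + 4 = 0)
45434 - K(v(14), P(V(-3), 0)) = 45434 - 1*0 = 45434 + 0 = 45434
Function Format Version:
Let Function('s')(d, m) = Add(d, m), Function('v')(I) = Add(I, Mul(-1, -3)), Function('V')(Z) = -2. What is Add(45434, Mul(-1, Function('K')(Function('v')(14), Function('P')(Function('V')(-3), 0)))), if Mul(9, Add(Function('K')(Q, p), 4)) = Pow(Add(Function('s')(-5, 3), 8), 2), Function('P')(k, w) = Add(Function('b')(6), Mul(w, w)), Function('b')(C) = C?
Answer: 45434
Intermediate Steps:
Function('v')(I) = Add(3, I) (Function('v')(I) = Add(I, 3) = Add(3, I))
Function('P')(k, w) = Add(6, Pow(w, 2)) (Function('P')(k, w) = Add(6, Mul(w, w)) = Add(6, Pow(w, 2)))
Function('K')(Q, p) = 0 (Function('K')(Q, p) = Add(-4, Mul(Rational(1, 9), Pow(Add(Add(-5, 3), 8), 2))) = Add(-4, Mul(Rational(1, 9), Pow(Add(-2, 8), 2))) = Add(-4, Mul(Rational(1, 9), Pow(6, 2))) = Add(-4, Mul(Rational(1, 9), 36)) = Add(-4, 4) = 0)
Add(45434, Mul(-1, Function('K')(Function('v')(14), Function('P')(Function('V')(-3), 0)))) = Add(45434, Mul(-1, 0)) = Add(45434, 0) = 45434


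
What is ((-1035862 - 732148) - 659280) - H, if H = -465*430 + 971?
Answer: -2228311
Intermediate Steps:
H = -198979 (H = -199950 + 971 = -198979)
((-1035862 - 732148) - 659280) - H = ((-1035862 - 732148) - 659280) - 1*(-198979) = (-1768010 - 659280) + 198979 = -2427290 + 198979 = -2228311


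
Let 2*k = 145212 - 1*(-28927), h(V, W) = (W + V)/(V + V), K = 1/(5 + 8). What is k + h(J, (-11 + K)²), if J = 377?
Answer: 5547500992/63713 ≈ 87070.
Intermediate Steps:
K = 1/13 ≈ 0.076923
h(V, W) = (V + W)/(2*V) (h(V, W) = (V + W)/((2*V)) = (V + W)*(1/(2*V)) = (V + W)/(2*V))
k = 174139/2 (k = (145212 - 1*(-28927))/2 = (145212 + 28927)/2 = (½)*174139 = 174139/2 ≈ 87070.)
k + h(J, (-11 + K)²) = 174139/2 + (½)*(377 + (-11 + 1/13)²)/377 = 174139/2 + (½)*(1/377)*(377 + (-142/13)²) = 174139/2 + (½)*(1/377)*(377 + 20164/169) = 174139/2 + (½)*(1/377)*(83877/169) = 174139/2 + 83877/127426 = 5547500992/63713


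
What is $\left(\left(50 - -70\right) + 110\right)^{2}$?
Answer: $52900$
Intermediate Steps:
$\left(\left(50 - -70\right) + 110\right)^{2} = \left(\left(50 + 70\right) + 110\right)^{2} = \left(120 + 110\right)^{2} = 230^{2} = 52900$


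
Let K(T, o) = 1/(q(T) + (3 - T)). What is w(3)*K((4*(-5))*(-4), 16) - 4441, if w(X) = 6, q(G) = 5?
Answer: -53293/12 ≈ -4441.1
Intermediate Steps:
K(T, o) = 1/(8 - T) (K(T, o) = 1/(5 + (3 - T)) = 1/(8 - T))
w(3)*K((4*(-5))*(-4), 16) - 4441 = 6/(8 - 4*(-5)*(-4)) - 4441 = 6/(8 - (-20)*(-4)) - 4441 = 6/(8 - 1*80) - 4441 = 6/(8 - 80) - 4441 = 6/(-72) - 4441 = 6*(-1/72) - 4441 = -1/12 - 4441 = -53293/12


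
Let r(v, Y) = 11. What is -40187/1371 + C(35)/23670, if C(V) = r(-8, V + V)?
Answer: -317070403/10817190 ≈ -29.312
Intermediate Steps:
C(V) = 11
-40187/1371 + C(35)/23670 = -40187/1371 + 11/23670 = -317070403/10817190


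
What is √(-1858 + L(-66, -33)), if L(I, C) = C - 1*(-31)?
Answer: 2*I*√465 ≈ 43.128*I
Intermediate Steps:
L(I, C) = 31 + C (L(I, C) = C + 31 = 31 + C)
√(-1858 + L(-66, -33)) = √(-1858 + (31 - 33)) = √(-1858 - 2) = √(-1860) = 2*I*√465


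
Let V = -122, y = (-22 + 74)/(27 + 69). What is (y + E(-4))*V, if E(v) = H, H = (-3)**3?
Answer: 38735/12 ≈ 3227.9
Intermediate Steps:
H = -27
y = 13/24 (y = 52/96 = 52*(1/96) = 13/24 ≈ 0.54167)
E(v) = -27
(y + E(-4))*V = (13/24 - 27)*(-122) = -635/24*(-122) = 38735/12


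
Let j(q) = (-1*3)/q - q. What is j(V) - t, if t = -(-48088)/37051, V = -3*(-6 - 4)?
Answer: -11633231/370510 ≈ -31.398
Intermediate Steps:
V = 30 (V = -3*(-10) = 30)
j(q) = -q - 3/q (j(q) = -3/q - q = -q - 3/q)
t = 48088/37051 (t = -(-48088)/37051 = -1*(-48088/37051) = 48088/37051 ≈ 1.2979)
j(V) - t = (-1*30 - 3/30) - 1*48088/37051 = (-30 - 3*1/30) - 48088/37051 = (-30 - ⅒) - 48088/37051 = -301/10 - 48088/37051 = -11633231/370510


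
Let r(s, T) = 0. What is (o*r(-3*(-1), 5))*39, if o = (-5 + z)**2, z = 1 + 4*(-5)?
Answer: 0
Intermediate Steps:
z = -19 (z = 1 - 20 = -19)
o = 576 (o = (-5 - 19)**2 = (-24)**2 = 576)
(o*r(-3*(-1), 5))*39 = (576*0)*39 = 0*39 = 0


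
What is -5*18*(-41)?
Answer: 3690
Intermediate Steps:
-5*18*(-41) = -90*(-41) = 3690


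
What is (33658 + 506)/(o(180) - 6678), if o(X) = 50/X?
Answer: -614952/120199 ≈ -5.1161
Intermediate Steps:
(33658 + 506)/(o(180) - 6678) = (33658 + 506)/(50/180 - 6678) = 34164/(50*(1/180) - 6678) = 34164/(5/18 - 6678) = 34164/(-120199/18) = 34164*(-18/120199) = -614952/120199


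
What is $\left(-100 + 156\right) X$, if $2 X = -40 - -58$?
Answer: $504$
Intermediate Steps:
$X = 9$ ($X = \frac{-40 - -58}{2} = \frac{-40 + 58}{2} = \frac{1}{2} \cdot 18 = 9$)
$\left(-100 + 156\right) X = \left(-100 + 156\right) 9 = 56 \cdot 9 = 504$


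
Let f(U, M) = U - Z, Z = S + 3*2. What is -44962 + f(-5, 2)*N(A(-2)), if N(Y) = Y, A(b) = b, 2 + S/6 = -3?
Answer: -45000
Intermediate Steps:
S = -30 (S = -12 + 6*(-3) = -12 - 18 = -30)
Z = -24 (Z = -30 + 3*2 = -30 + 6 = -24)
f(U, M) = 24 + U (f(U, M) = U - 1*(-24) = U + 24 = 24 + U)
-44962 + f(-5, 2)*N(A(-2)) = -44962 + (24 - 5)*(-2) = -44962 + 19*(-2) = -44962 - 38 = -45000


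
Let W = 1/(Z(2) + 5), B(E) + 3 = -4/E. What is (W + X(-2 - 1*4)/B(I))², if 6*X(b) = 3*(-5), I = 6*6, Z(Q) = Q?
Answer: 2809/3136 ≈ 0.89573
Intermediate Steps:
I = 36
B(E) = -3 - 4/E
W = ⅐ (W = 1/(2 + 5) = 1/7 = ⅐ ≈ 0.14286)
X(b) = -5/2 (X(b) = (3*(-5))/6 = (⅙)*(-15) = -5/2)
(W + X(-2 - 1*4)/B(I))² = (⅐ - 5/(2*(-3 - 4/36)))² = (⅐ - 5/(2*(-3 - 4*1/36)))² = (⅐ - 5/(2*(-3 - ⅑)))² = (⅐ - 5/(2*(-28/9)))² = (⅐ - 5/2*(-9/28))² = (⅐ + 45/56)² = (53/56)² = 2809/3136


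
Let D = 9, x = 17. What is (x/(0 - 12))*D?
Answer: -51/4 ≈ -12.750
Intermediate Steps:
(x/(0 - 12))*D = (17/(0 - 12))*9 = (17/(-12))*9 = (17*(-1/12))*9 = -17/12*9 = -51/4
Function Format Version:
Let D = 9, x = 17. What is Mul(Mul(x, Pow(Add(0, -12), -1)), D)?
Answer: Rational(-51, 4) ≈ -12.750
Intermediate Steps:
Mul(Mul(x, Pow(Add(0, -12), -1)), D) = Mul(Mul(17, Pow(Add(0, -12), -1)), 9) = Mul(Mul(17, Pow(-12, -1)), 9) = Mul(Mul(17, Rational(-1, 12)), 9) = Mul(Rational(-17, 12), 9) = Rational(-51, 4)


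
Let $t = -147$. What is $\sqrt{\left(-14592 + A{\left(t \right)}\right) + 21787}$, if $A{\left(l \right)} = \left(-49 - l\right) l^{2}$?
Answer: $\sqrt{2124877} \approx 1457.7$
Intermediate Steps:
$A{\left(l \right)} = l^{2} \left(-49 - l\right)$
$\sqrt{\left(-14592 + A{\left(t \right)}\right) + 21787} = \sqrt{\left(-14592 + \left(-147\right)^{2} \left(-49 - -147\right)\right) + 21787} = \sqrt{\left(-14592 + 21609 \left(-49 + 147\right)\right) + 21787} = \sqrt{\left(-14592 + 21609 \cdot 98\right) + 21787} = \sqrt{\left(-14592 + 2117682\right) + 21787} = \sqrt{2103090 + 21787} = \sqrt{2124877}$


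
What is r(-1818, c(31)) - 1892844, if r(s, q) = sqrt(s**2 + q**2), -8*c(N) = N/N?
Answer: -1892844 + sqrt(211527937)/8 ≈ -1.8910e+6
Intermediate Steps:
c(N) = -1/8 (c(N) = -N/(8*N) = -1/8*1 = -1/8)
r(s, q) = sqrt(q**2 + s**2)
r(-1818, c(31)) - 1892844 = sqrt((-1/8)**2 + (-1818)**2) - 1892844 = sqrt(1/64 + 3305124) - 1892844 = sqrt(211527937/64) - 1892844 = sqrt(211527937)/8 - 1892844 = -1892844 + sqrt(211527937)/8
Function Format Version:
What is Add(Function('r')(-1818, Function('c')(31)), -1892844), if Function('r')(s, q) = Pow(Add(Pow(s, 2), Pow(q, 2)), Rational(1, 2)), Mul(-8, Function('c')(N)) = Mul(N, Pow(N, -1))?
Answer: Add(-1892844, Mul(Rational(1, 8), Pow(211527937, Rational(1, 2)))) ≈ -1.8910e+6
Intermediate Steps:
Function('c')(N) = Rational(-1, 8) (Function('c')(N) = Mul(Rational(-1, 8), Mul(N, Pow(N, -1))) = Mul(Rational(-1, 8), 1) = Rational(-1, 8))
Function('r')(s, q) = Pow(Add(Pow(q, 2), Pow(s, 2)), Rational(1, 2))
Add(Function('r')(-1818, Function('c')(31)), -1892844) = Add(Pow(Add(Pow(Rational(-1, 8), 2), Pow(-1818, 2)), Rational(1, 2)), -1892844) = Add(Pow(Add(Rational(1, 64), 3305124), Rational(1, 2)), -1892844) = Add(Pow(Rational(211527937, 64), Rational(1, 2)), -1892844) = Add(Mul(Rational(1, 8), Pow(211527937, Rational(1, 2))), -1892844) = Add(-1892844, Mul(Rational(1, 8), Pow(211527937, Rational(1, 2))))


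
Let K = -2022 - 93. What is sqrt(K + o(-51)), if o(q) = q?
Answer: 19*I*sqrt(6) ≈ 46.54*I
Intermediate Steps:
K = -2115
sqrt(K + o(-51)) = sqrt(-2115 - 51) = sqrt(-2166) = 19*I*sqrt(6)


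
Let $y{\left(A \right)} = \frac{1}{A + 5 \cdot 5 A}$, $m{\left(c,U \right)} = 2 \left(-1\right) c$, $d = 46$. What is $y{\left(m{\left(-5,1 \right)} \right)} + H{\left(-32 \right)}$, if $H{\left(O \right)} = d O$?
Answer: $- \frac{382719}{260} \approx -1472.0$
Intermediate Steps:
$m{\left(c,U \right)} = - 2 c$
$H{\left(O \right)} = 46 O$
$y{\left(A \right)} = \frac{1}{26 A}$ ($y{\left(A \right)} = \frac{1}{A + 25 A} = \frac{1}{26 A}$)
$y{\left(m{\left(-5,1 \right)} \right)} + H{\left(-32 \right)} = \frac{1}{26 \left(\left(-2\right) \left(-5\right)\right)} + 46 \left(-32\right) = \frac{1}{26 \cdot 10} - 1472 = \frac{1}{26} \cdot \frac{1}{10} - 1472 = \frac{1}{260} - 1472 = - \frac{382719}{260}$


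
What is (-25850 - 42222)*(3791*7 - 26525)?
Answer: -816864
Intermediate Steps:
(-25850 - 42222)*(3791*7 - 26525) = -68072*(26537 - 26525) = -68072*12 = -816864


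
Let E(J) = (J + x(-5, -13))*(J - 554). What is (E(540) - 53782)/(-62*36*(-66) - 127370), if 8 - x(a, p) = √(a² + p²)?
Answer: -30727/9971 + 7*√194/9971 ≈ -3.0719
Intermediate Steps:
x(a, p) = 8 - √(a² + p²)
E(J) = (-554 + J)*(8 + J - √194) (E(J) = (J + (8 - √((-5)² + (-13)²)))*(J - 554) = (J + (8 - √(25 + 169)))*(-554 + J) = (J + (8 - √194))*(-554 + J) = (8 + J - √194)*(-554 + J) = (-554 + J)*(8 + J - √194))
(E(540) - 53782)/(-62*36*(-66) - 127370) = ((-4432 + 540² - 546*540 + 554*√194 - 1*540*√194) - 53782)/(-62*36*(-66) - 127370) = ((-4432 + 291600 - 294840 + 554*√194 - 540*√194) - 53782)/(-2232*(-66) - 127370) = ((-7672 + 14*√194) - 53782)/(147312 - 127370) = (-61454 + 14*√194)/19942 = (-61454 + 14*√194)*(1/19942) = -30727/9971 + 7*√194/9971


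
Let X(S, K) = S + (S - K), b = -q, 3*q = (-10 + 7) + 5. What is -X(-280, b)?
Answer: 1678/3 ≈ 559.33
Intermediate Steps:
q = 2/3 (q = ((-10 + 7) + 5)/3 = (-3 + 5)/3 = (1/3)*2 = 2/3 ≈ 0.66667)
b = -2/3 (b = -1*2/3 = -2/3 ≈ -0.66667)
X(S, K) = -K + 2*S
-X(-280, b) = -(-1*(-2/3) + 2*(-280)) = -(2/3 - 560) = -1*(-1678/3) = 1678/3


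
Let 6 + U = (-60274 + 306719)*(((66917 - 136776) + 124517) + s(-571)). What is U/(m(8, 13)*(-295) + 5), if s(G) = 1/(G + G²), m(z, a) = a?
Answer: -175365720048973/49862004 ≈ -3.5170e+6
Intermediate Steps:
U = 876828600244865/65094 (U = -6 + (-60274 + 306719)*(((66917 - 136776) + 124517) + 1/((-571)*(1 - 571))) = -6 + 246445*((-69859 + 124517) - 1/571/(-570)) = -6 + 246445*(54658 - 1/571*(-1/570)) = -6 + 246445*(54658 + 1/325470) = -6 + 246445*(17789539261/325470) = -6 + 876828600635429/65094 = 876828600244865/65094 ≈ 1.3470e+10)
U/(m(8, 13)*(-295) + 5) = 876828600244865/(65094*(13*(-295) + 5)) = 876828600244865/(65094*(-3835 + 5)) = (876828600244865/65094)/(-3830) = (876828600244865/65094)*(-1/3830) = -175365720048973/49862004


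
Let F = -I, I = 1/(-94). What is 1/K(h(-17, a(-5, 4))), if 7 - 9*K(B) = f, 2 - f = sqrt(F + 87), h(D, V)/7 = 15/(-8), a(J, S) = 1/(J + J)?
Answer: -1410/1943 + 3*sqrt(768826)/1943 ≈ 0.62814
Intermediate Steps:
a(J, S) = 1/(2*J)
I = -1/94 ≈ -0.010638
F = 1/94 (F = -1*(-1/94) = 1/94 ≈ 0.010638)
h(D, V) = -105/8 (h(D, V) = 7*(15/(-8)) = 7*(15*(-1/8)) = 7*(-15/8) = -105/8)
f = 2 - sqrt(768826)/94 (f = 2 - sqrt(1/94 + 87) = 2 - sqrt(8179/94) = 2 - sqrt(768826)/94 ≈ -7.3279)
K(B) = 5/9 + sqrt(768826)/846 (K(B) = 7/9 - (2 - sqrt(768826)/94)/9 = 7/9 + (-2/9 + sqrt(768826)/846) = 5/9 + sqrt(768826)/846)
1/K(h(-17, a(-5, 4))) = 1/(5/9 + sqrt(768826)/846)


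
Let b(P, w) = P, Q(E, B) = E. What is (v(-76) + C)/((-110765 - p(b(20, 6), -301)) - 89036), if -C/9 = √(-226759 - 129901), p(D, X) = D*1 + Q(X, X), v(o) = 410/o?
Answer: 41/1516352 + 9*I*√89165/99760 ≈ 2.7039e-5 + 0.026939*I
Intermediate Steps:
p(D, X) = D + X (p(D, X) = D*1 + X = D + X)
C = -18*I*√89165 (C = -9*√(-226759 - 129901) = -18*I*√89165 ≈ -5374.9*I)
(v(-76) + C)/((-110765 - p(b(20, 6), -301)) - 89036) = (410/(-76) - 18*I*√89165)/((-110765 - (20 - 301)) - 89036) = (410*(-1/76) - 18*I*√89165)/((-110765 - 1*(-281)) - 89036) = (-205/38 - 18*I*√89165)/((-110765 + 281) - 89036) = (-205/38 - 18*I*√89165)/(-110484 - 89036) = (-205/38 - 18*I*√89165)/(-199520) = (-205/38 - 18*I*√89165)*(-1/199520) = 41/1516352 + 9*I*√89165/99760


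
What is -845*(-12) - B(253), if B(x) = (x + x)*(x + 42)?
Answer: -139130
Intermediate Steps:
B(x) = 2*x*(42 + x) (B(x) = (2*x)*(42 + x) = 2*x*(42 + x))
-845*(-12) - B(253) = -845*(-12) - 2*253*(42 + 253) = 10140 - 2*253*295 = 10140 - 1*149270 = 10140 - 149270 = -139130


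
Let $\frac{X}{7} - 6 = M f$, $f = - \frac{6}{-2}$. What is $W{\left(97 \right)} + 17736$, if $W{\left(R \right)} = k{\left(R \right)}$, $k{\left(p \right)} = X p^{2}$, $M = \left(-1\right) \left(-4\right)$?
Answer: $1203270$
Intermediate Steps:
$f = 3$ ($f = \left(-6\right) \left(- \frac{1}{2}\right) = 3$)
$M = 4$
$X = 126$ ($X = 42 + 7 \cdot 4 \cdot 3 = 42 + 7 \cdot 12 = 42 + 84 = 126$)
$k{\left(p \right)} = 126 p^{2}$
$W{\left(R \right)} = 126 R^{2}$
$W{\left(97 \right)} + 17736 = 126 \cdot 97^{2} + 17736 = 126 \cdot 9409 + 17736 = 1185534 + 17736 = 1203270$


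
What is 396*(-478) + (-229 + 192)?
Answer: -189325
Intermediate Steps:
396*(-478) + (-229 + 192) = -189288 - 37 = -189325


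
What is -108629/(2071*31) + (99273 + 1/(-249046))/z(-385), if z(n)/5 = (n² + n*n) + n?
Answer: -38460870748245593/23668919749809950 ≈ -1.6250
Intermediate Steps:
z(n) = 5*n + 10*n² (z(n) = 5*((n² + n*n) + n) = 5*((n² + n²) + n) = 5*(2*n² + n) = 5*(n + 2*n²) = 5*n + 10*n²)
-108629/(2071*31) + (99273 + 1/(-249046))/z(-385) = -108629/(2071*31) + (99273 + 1/(-249046))/((5*(-385)*(1 + 2*(-385)))) = -108629/64201 + (99273 - 1/249046)/((5*(-385)*(1 - 770))) = -108629*1/64201 + 24723543557/(249046*((5*(-385)*(-769)))) = -108629/64201 + (24723543557/249046)/1480325 = -108629/64201 + (24723543557/249046)*(1/1480325) = -108629/64201 + 24723543557/368669019950 = -38460870748245593/23668919749809950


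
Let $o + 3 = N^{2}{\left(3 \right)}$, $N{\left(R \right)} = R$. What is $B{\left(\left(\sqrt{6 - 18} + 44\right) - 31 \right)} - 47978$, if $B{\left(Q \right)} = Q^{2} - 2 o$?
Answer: $-47833 + 52 i \sqrt{3} \approx -47833.0 + 90.067 i$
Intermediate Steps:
$o = 6$ ($o = -3 + 3^{2} = -3 + 9 = 6$)
$B{\left(Q \right)} = -12 + Q^{2}$ ($B{\left(Q \right)} = Q^{2} - 12 = -12 + Q^{2}$)
$B{\left(\left(\sqrt{6 - 18} + 44\right) - 31 \right)} - 47978 = \left(-12 + \left(\left(\sqrt{6 - 18} + 44\right) - 31\right)^{2}\right) - 47978 = \left(-12 + \left(\left(\sqrt{-12} + 44\right) - 31\right)^{2}\right) - 47978 = \left(-12 + \left(\left(2 i \sqrt{3} + 44\right) - 31\right)^{2}\right) - 47978 = \left(-12 + \left(\left(44 + 2 i \sqrt{3}\right) - 31\right)^{2}\right) - 47978 = \left(-12 + \left(13 + 2 i \sqrt{3}\right)^{2}\right) - 47978 = -47990 + \left(13 + 2 i \sqrt{3}\right)^{2}$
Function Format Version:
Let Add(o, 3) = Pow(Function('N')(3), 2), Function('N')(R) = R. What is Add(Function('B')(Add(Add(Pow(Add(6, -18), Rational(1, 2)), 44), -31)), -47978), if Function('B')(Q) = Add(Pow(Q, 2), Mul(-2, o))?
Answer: Add(-47833, Mul(52, I, Pow(3, Rational(1, 2)))) ≈ Add(-47833., Mul(90.067, I))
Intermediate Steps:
o = 6 (o = Add(-3, Pow(3, 2)) = Add(-3, 9) = 6)
Function('B')(Q) = Add(-12, Pow(Q, 2)) (Function('B')(Q) = Add(Pow(Q, 2), Mul(-2, 6)) = Add(Pow(Q, 2), -12) = Add(-12, Pow(Q, 2)))
Add(Function('B')(Add(Add(Pow(Add(6, -18), Rational(1, 2)), 44), -31)), -47978) = Add(Add(-12, Pow(Add(Add(Pow(Add(6, -18), Rational(1, 2)), 44), -31), 2)), -47978) = Add(Add(-12, Pow(Add(Add(Pow(-12, Rational(1, 2)), 44), -31), 2)), -47978) = Add(Add(-12, Pow(Add(Add(Mul(2, I, Pow(3, Rational(1, 2))), 44), -31), 2)), -47978) = Add(Add(-12, Pow(Add(Add(44, Mul(2, I, Pow(3, Rational(1, 2)))), -31), 2)), -47978) = Add(Add(-12, Pow(Add(13, Mul(2, I, Pow(3, Rational(1, 2)))), 2)), -47978) = Add(-47990, Pow(Add(13, Mul(2, I, Pow(3, Rational(1, 2)))), 2))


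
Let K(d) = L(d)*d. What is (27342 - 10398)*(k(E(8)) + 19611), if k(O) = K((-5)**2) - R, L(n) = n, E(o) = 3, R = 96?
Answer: 341252160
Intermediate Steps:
K(d) = d**2 (K(d) = d*d = d**2)
k(O) = 529 (k(O) = ((-5)**2)**2 - 1*96 = 25**2 - 96 = 625 - 96 = 529)
(27342 - 10398)*(k(E(8)) + 19611) = (27342 - 10398)*(529 + 19611) = 16944*20140 = 341252160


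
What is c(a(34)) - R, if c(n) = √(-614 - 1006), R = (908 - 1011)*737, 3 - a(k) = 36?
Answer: 75911 + 18*I*√5 ≈ 75911.0 + 40.249*I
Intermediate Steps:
a(k) = -33 (a(k) = 3 - 1*36 = 3 - 36 = -33)
R = -75911 (R = -103*737 = -75911)
c(n) = 18*I*√5 (c(n) = √(-1620) = 18*I*√5)
c(a(34)) - R = 18*I*√5 - 1*(-75911) = 18*I*√5 + 75911 = 75911 + 18*I*√5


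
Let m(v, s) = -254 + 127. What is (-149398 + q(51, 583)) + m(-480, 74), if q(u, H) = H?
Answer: -148942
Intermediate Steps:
m(v, s) = -127
(-149398 + q(51, 583)) + m(-480, 74) = (-149398 + 583) - 127 = -148815 - 127 = -148942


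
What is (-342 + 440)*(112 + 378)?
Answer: 48020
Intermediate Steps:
(-342 + 440)*(112 + 378) = 98*490 = 48020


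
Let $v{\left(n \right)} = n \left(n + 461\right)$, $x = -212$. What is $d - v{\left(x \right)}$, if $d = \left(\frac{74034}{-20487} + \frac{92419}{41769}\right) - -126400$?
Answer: $\frac{51111275247157}{285240501} \approx 1.7919 \cdot 10^{5}$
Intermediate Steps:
$d = \frac{36053999680369}{285240501}$ ($d = \left(74034 \left(- \frac{1}{20487}\right) + 92419 \cdot \frac{1}{41769}\right) + 126400 = \left(- \frac{24678}{6829} + \frac{92419}{41769}\right) + 126400 = - \frac{399646031}{285240501} + 126400 = \frac{36053999680369}{285240501} \approx 1.264 \cdot 10^{5}$)
$v{\left(n \right)} = n \left(461 + n\right)$
$d - v{\left(x \right)} = \frac{36053999680369}{285240501} - - 212 \left(461 - 212\right) = \frac{36053999680369}{285240501} - \left(-212\right) 249 = \frac{36053999680369}{285240501} - -52788 = \frac{36053999680369}{285240501} + 52788 = \frac{51111275247157}{285240501}$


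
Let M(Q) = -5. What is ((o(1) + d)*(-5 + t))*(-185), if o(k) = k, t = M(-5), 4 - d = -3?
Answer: 14800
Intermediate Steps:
d = 7 (d = 4 - 1*(-3) = 4 + 3 = 7)
t = -5
((o(1) + d)*(-5 + t))*(-185) = ((1 + 7)*(-5 - 5))*(-185) = (8*(-10))*(-185) = -80*(-185) = 14800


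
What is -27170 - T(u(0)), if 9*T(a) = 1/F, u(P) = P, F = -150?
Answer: -36679499/1350 ≈ -27170.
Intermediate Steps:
T(a) = -1/1350 (T(a) = (⅑)/(-150) = (⅑)*(-1/150) = -1/1350)
-27170 - T(u(0)) = -27170 - 1*(-1/1350) = -27170 + 1/1350 = -36679499/1350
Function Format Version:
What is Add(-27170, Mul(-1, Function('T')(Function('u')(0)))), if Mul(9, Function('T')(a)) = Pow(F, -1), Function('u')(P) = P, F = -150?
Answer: Rational(-36679499, 1350) ≈ -27170.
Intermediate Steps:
Function('T')(a) = Rational(-1, 1350) (Function('T')(a) = Mul(Rational(1, 9), Pow(-150, -1)) = Mul(Rational(1, 9), Rational(-1, 150)) = Rational(-1, 1350))
Add(-27170, Mul(-1, Function('T')(Function('u')(0)))) = Add(-27170, Mul(-1, Rational(-1, 1350))) = Add(-27170, Rational(1, 1350)) = Rational(-36679499, 1350)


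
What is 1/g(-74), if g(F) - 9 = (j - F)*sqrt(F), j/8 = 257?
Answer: 1/37303409 - 710*I*sqrt(74)/111910227 ≈ 2.6807e-8 - 5.4576e-5*I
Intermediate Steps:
j = 2056 (j = 8*257 = 2056)
g(F) = 9 + sqrt(F)*(2056 - F) (g(F) = 9 + (2056 - F)*sqrt(F) = 9 + sqrt(F)*(2056 - F))
1/g(-74) = 1/(9 - (-74)**(3/2) + 2056*sqrt(-74)) = 1/(9 - (-74)*I*sqrt(74) + 2056*(I*sqrt(74))) = 1/(9 + 74*I*sqrt(74) + 2056*I*sqrt(74)) = 1/(9 + 2130*I*sqrt(74))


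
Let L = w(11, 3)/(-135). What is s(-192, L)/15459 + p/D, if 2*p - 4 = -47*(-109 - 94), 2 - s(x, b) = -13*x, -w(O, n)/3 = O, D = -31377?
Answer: -33784959/107790454 ≈ -0.31343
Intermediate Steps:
w(O, n) = -3*O
L = 11/45 (L = -3*11/(-135) = -33*(-1/135) = 11/45 ≈ 0.24444)
s(x, b) = 2 + 13*x (s(x, b) = 2 - (-13)*x = 2 + 13*x)
p = 9545/2 (p = 2 + (-47*(-109 - 94))/2 = 2 + (-47*(-203))/2 = 2 + (1/2)*9541 = 2 + 9541/2 = 9545/2 ≈ 4772.5)
s(-192, L)/15459 + p/D = (2 + 13*(-192))/15459 + (9545/2)/(-31377) = (2 - 2496)*(1/15459) + (9545/2)*(-1/31377) = -2494*1/15459 - 9545/62754 = -2494/15459 - 9545/62754 = -33784959/107790454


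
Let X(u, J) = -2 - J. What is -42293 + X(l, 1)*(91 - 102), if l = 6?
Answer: -42260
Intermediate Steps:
-42293 + X(l, 1)*(91 - 102) = -42293 + (-2 - 1*1)*(91 - 102) = -42293 + (-2 - 1)*(-11) = -42293 - 3*(-11) = -42293 + 33 = -42260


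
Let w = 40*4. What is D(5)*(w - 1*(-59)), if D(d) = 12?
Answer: 2628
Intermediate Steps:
w = 160
D(5)*(w - 1*(-59)) = 12*(160 - 1*(-59)) = 12*(160 + 59) = 12*219 = 2628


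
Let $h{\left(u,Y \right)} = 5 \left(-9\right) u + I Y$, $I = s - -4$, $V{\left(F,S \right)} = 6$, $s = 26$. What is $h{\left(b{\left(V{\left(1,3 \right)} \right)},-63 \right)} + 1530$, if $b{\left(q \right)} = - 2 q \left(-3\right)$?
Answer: $-1980$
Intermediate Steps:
$I = 30$ ($I = 26 - -4 = 26 + 4 = 30$)
$b{\left(q \right)} = 6 q$
$h{\left(u,Y \right)} = - 45 u + 30 Y$ ($h{\left(u,Y \right)} = 5 \left(-9\right) u + 30 Y = - 45 u + 30 Y$)
$h{\left(b{\left(V{\left(1,3 \right)} \right)},-63 \right)} + 1530 = \left(- 45 \cdot 6 \cdot 6 + 30 \left(-63\right)\right) + 1530 = \left(\left(-45\right) 36 - 1890\right) + 1530 = \left(-1620 - 1890\right) + 1530 = -3510 + 1530 = -1980$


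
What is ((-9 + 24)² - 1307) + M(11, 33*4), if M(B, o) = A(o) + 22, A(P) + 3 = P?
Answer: -931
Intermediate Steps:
A(P) = -3 + P
M(B, o) = 19 + o (M(B, o) = (-3 + o) + 22 = 19 + o)
((-9 + 24)² - 1307) + M(11, 33*4) = ((-9 + 24)² - 1307) + (19 + 33*4) = (15² - 1307) + (19 + 132) = (225 - 1307) + 151 = -1082 + 151 = -931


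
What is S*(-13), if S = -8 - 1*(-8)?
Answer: 0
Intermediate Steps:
S = 0 (S = -8 + 8 = 0)
S*(-13) = 0*(-13) = 0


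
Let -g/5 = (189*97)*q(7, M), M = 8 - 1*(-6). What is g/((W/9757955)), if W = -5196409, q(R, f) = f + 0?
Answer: 12522481231050/5196409 ≈ 2.4098e+6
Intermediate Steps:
M = 14 (M = 8 + 6 = 14)
q(R, f) = f
g = -1283310 (g = -5*189*97*14 = -91665*14 = -5*256662 = -1283310)
g/((W/9757955)) = -1283310/((-5196409/9757955)) = -1283310/((-5196409*1/9757955)) = -1283310/(-5196409/9757955) = -1283310*(-9757955/5196409) = 12522481231050/5196409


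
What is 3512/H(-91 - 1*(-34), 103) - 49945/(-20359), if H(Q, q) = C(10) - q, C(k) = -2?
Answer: -66256583/2137695 ≈ -30.994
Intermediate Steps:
H(Q, q) = -2 - q
3512/H(-91 - 1*(-34), 103) - 49945/(-20359) = 3512/(-2 - 1*103) - 49945/(-20359) = 3512/(-2 - 103) - 49945*(-1/20359) = 3512/(-105) + 49945/20359 = 3512*(-1/105) + 49945/20359 = -3512/105 + 49945/20359 = -66256583/2137695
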